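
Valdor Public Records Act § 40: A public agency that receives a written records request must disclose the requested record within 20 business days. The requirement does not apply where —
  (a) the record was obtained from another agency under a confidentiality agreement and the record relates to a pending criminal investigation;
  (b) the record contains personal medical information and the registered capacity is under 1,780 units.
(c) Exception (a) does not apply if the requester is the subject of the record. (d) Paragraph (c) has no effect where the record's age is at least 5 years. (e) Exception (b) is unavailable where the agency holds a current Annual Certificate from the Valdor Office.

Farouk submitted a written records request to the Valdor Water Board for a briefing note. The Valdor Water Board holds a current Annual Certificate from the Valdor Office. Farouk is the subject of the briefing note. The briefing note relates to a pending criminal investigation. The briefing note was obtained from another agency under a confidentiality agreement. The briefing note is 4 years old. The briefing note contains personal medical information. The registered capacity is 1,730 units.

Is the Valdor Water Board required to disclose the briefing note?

Exception (a)'s conditions are all satisfied: the briefing note was obtained under a confidentiality agreement; the briefing note relates to a pending investigation. But: (c) operates — Farouk is the subject of the briefing note. (d), which would lift (c), is inapplicable — the record's age is 4 years, short of 5 years. Exception (a) does not apply.
Exception (b) is satisfied on its face — the briefing note contains personal medical information; the registered capacity is 1,730 units, under the 1,780 units limit. But applying paragraph (e): (e) is triggered — a current Annual Certificate is held. So (b) is unavailable.
None of the exceptions is available; § 40 applies in full.

Yes — the Valdor Water Board must disclose the briefing note.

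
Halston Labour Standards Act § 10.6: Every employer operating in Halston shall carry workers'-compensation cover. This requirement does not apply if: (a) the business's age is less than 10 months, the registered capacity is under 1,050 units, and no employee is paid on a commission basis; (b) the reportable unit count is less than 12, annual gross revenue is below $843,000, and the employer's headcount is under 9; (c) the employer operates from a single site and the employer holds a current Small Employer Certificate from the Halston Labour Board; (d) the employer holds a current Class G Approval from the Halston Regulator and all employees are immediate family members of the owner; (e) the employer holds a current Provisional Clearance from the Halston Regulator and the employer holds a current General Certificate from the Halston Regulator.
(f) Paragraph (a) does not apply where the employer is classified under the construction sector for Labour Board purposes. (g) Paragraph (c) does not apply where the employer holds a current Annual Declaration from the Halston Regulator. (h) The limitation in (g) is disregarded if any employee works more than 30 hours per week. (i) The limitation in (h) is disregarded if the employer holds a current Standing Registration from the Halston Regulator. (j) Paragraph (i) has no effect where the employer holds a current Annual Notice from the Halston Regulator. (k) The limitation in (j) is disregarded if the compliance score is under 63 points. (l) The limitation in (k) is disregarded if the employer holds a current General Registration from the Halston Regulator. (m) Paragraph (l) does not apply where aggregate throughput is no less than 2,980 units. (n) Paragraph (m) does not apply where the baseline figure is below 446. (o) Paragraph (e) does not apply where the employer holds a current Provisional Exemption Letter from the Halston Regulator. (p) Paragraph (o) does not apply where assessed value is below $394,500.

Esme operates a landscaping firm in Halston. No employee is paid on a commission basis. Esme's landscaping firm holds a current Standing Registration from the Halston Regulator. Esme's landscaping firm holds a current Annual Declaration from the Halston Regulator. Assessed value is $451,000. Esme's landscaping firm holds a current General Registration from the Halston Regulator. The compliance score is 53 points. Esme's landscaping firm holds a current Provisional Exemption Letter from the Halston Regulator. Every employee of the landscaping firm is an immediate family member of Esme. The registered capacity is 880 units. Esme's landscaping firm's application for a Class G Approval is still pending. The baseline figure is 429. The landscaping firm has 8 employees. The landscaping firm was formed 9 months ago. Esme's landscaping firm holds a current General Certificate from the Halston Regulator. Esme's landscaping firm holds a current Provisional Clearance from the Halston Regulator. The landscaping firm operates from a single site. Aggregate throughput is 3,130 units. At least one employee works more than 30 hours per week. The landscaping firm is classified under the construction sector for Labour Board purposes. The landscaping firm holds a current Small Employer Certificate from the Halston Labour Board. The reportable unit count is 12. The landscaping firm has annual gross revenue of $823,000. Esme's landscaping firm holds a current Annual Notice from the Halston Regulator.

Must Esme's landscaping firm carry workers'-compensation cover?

Exception (a) is satisfied on its face — the business's age is 9 months, less than the 10 months limit; the registered capacity is 880 units, under the 1,050 units limit; no employee is paid on commission. But applying paragraph (f): (f) is engaged — the landscaping firm is classified under the construction sector. (a) is therefore removed.
Exception (b) fails — the reportable unit count is 12, not less than 12.
Exception (c): the employer operates from a single site; a current Small Employer Certificate is held — every condition holds. Considering the limiting provisions: (g) is triggered (a current Annual Declaration is held), but yields to (h): (h) is engaged — at least one employee exceeds 30 hours/week. (i) would limit (h) — a current Standing Registration is held — but (j) sets (i) aside: (j) operates against (i): a current Annual Notice is held. (k) would limit (j) — the compliance score is 53 points, under the 63 points limit — but (l) sets (k) aside: (l) is engaged — a current General Registration is held. (m) is triggered (aggregate throughput is 3,130 units, meeting the 2,980 units threshold), but is displaced by (n): (n) operates — the baseline figure is 429, below the 446 limit. So (c) applies.
Exception (d) requires that the employer holds a current Class G Approval from the Halston Regulator; but the Class G Approval is not current, so (d) is unavailable.
Exception (e)'s conditions are all satisfied: a current Provisional Clearance is held; a current General Certificate is held. However, paragraphs (o)–(p) must be considered: (o) is triggered — a current Provisional Exemption Letter is held. (p), which would lift (o), is not triggered — assessed value is $451,000, not below $394,500. (e) is therefore removed.

No — exception (c) applies; Esme's landscaping firm is not required to carry workers'-compensation cover.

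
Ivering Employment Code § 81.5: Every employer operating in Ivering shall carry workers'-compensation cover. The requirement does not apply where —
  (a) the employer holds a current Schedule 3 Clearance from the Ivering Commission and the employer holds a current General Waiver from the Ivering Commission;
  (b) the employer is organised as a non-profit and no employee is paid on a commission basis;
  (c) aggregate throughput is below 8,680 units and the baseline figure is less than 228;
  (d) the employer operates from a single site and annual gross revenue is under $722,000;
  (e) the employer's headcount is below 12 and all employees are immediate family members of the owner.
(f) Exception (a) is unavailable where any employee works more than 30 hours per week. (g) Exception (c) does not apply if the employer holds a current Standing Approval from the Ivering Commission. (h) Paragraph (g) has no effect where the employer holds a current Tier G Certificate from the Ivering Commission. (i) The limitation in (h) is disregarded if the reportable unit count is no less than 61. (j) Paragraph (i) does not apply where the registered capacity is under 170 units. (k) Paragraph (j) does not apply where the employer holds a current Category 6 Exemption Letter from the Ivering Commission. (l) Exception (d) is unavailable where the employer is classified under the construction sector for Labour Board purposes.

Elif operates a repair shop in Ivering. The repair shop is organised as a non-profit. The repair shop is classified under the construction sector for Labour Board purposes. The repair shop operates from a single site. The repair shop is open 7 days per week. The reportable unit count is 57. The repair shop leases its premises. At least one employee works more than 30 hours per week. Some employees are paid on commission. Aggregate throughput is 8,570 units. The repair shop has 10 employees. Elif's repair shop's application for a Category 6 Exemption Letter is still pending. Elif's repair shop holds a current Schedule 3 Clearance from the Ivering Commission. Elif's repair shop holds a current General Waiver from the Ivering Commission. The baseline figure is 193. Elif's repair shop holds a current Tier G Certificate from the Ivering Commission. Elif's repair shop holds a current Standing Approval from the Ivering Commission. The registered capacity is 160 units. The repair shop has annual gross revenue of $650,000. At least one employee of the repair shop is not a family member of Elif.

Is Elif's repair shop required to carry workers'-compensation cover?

No — exception (c) applies; Elif's repair shop is not required to carry workers'-compensation cover.

Exception (a): a current Schedule 3 Clearance is held; a current General Waiver is held — every condition holds. But applying paragraph (f): (f) applies — at least one employee exceeds 30 hours/week. Exception (a) does not apply.
Exception (b) does not apply: some employees are paid on commission.
Exception (c)'s conditions are all satisfied: aggregate throughput is 8,570 units, below the 8,680 units limit; the baseline figure is 193, less than the 228 limit. As to paragraphs (g)–(k): (g) is engaged (a current Standing Approval is held), but is overridden by (h): (h) operates against (g): a current Tier G Certificate is held. (i), which would lift (h), does not operate here — the reportable unit count is 57, short of 61. (c) remains available.
Exception (d): the employer operates from a single site; annual gross revenue is $650,000, under the $722,000 limit — every condition holds. Turning to paragraph (l): (l) applies — the repair shop is classified under the construction sector. (d) is therefore removed.
Exception (e) does not apply: at least one employee is not a family member.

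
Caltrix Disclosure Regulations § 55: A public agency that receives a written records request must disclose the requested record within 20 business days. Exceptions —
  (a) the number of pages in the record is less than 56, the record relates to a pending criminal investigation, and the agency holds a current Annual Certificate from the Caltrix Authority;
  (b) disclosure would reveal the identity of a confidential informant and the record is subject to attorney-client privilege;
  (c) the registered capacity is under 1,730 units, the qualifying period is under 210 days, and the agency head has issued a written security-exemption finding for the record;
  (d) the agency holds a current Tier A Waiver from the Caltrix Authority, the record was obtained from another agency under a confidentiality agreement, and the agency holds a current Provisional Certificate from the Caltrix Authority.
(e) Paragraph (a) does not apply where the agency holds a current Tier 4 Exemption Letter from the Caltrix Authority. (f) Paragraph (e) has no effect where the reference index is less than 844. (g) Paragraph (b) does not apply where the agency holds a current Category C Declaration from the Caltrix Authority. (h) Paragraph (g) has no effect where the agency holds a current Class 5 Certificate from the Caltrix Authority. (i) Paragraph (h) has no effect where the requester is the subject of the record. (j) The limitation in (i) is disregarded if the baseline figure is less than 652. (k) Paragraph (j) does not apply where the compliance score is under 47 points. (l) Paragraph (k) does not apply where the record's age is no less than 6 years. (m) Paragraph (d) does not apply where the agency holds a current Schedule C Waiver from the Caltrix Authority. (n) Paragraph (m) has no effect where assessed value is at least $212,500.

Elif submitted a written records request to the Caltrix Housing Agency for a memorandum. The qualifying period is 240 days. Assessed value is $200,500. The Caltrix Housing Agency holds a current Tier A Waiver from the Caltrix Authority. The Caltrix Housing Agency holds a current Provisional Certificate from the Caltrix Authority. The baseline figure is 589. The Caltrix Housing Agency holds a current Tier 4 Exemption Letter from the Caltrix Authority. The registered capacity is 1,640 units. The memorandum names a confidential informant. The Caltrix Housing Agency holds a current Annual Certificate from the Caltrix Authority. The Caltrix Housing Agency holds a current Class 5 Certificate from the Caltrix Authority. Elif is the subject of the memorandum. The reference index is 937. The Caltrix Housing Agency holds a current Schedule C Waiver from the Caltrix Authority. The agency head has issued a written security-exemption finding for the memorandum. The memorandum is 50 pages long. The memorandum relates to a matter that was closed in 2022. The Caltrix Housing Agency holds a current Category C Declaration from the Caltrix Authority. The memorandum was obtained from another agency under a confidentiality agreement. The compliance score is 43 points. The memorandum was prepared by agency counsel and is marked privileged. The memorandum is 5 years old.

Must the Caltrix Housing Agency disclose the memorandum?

Yes — the Caltrix Housing Agency must disclose the memorandum.

Exception (a) requires that the record relates to a pending criminal investigation; but the memorandum relates to a closed matter, so (a) is unavailable.
All of (b)'s requirements are met (the memorandum names a confidential informant; the memorandum is privileged). However, paragraphs (g)–(l) must be considered: (g) applies — a current Category C Declaration is held. (h) would limit (g) — a current Class 5 Certificate is held — but (i) sets (h) aside: (i) is triggered — Elif is the subject of the memorandum. (j) operates (the baseline figure is 589, less than the 652 limit), but yields to (k): (k) is triggered — the compliance score is 43 points, under the 47 points limit. (l), which would lift (k), does not operate here — the record's age is 5 years, short of 6 years. Exception (b) does not apply.
Exception (c) does not apply: the qualifying period is 240 days, not under 210 days.
Exception (d) is satisfied on its face — a current Tier A Waiver is held; the memorandum was obtained under a confidentiality agreement; a current Provisional Certificate is held. But: (m) operates — a current Schedule C Waiver is held. (n), which would lift (m), is inapplicable — assessed value is $200,500, short of $212,500. Exception (d) does not apply.
No exception is made out. the Caltrix Housing Agency falls within the general rule.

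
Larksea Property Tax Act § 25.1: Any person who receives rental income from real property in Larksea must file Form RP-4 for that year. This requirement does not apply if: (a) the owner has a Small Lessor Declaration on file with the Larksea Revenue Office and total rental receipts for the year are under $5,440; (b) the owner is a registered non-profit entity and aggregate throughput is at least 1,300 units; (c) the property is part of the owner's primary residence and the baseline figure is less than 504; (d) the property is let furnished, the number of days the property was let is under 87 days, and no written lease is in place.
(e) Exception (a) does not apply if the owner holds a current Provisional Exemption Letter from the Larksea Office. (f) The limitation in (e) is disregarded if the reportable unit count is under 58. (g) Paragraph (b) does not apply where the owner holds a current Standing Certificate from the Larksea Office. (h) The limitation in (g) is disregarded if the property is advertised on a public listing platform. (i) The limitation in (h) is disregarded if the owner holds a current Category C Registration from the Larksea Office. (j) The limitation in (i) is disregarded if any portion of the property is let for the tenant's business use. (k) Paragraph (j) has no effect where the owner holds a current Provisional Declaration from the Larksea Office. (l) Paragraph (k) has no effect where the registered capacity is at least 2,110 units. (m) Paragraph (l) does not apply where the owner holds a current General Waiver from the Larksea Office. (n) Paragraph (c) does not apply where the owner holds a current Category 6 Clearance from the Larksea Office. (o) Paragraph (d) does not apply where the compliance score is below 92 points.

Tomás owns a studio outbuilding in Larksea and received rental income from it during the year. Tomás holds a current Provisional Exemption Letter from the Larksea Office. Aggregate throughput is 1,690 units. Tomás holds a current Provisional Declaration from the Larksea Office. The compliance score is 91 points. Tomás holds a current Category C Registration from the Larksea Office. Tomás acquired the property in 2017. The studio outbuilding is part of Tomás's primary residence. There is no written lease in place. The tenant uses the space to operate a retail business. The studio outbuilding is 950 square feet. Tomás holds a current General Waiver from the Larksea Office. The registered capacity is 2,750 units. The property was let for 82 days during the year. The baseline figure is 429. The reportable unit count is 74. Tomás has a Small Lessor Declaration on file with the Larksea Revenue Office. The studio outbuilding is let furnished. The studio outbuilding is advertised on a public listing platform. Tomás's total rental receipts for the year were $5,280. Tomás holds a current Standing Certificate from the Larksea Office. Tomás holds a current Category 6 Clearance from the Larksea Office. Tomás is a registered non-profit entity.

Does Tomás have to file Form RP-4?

Exception (a) is satisfied on its face — a Small Lessor Declaration is on file; total rental receipts for the year are $5,280, under the $5,440 limit. But: (e) is engaged — a current Provisional Exemption Letter is held. (f) is inapplicable (the reportable unit count is 74, not under 58), so (e) stands. So (a) is unavailable.
Exception (b)'s conditions are all satisfied: Tomás is a registered non-profit; aggregate throughput is 1,690 units, meeting the 1,300 units threshold. However, paragraphs (g)–(m) must be considered: (g) operates against (b): a current Standing Certificate is held. (h) would limit (g) — the property is publicly advertised — but (i) sets (h) aside: (i) is triggered — a current Category C Registration is held. (j) operates (the space is let for business use), but is itself disapplied by (k): (k) operates against (j): a current Provisional Declaration is held. (l) applies (the registered capacity is 2,750 units, meeting the 2,110 units threshold), but is set aside by (m): (m) operates — a current General Waiver is held. (b) is therefore removed.
Exception (c)'s conditions are all satisfied: the studio outbuilding is part of the primary residence; the baseline figure is 429, less than the 504 limit. But: (n) operates against (c): a current Category 6 Clearance is held. So (c) is unavailable.
Exception (d): the property is let furnished; the number of days the property was let is 82 days, under the 87 days limit; there is no written lease — every condition holds. But applying paragraph (o): (o) operates against (d): the compliance score is 91 points, below the 92 points limit. (d) is therefore removed.
No exception is made out. Tomás falls within the general rule.

Yes — Tomás must file Form RP-4.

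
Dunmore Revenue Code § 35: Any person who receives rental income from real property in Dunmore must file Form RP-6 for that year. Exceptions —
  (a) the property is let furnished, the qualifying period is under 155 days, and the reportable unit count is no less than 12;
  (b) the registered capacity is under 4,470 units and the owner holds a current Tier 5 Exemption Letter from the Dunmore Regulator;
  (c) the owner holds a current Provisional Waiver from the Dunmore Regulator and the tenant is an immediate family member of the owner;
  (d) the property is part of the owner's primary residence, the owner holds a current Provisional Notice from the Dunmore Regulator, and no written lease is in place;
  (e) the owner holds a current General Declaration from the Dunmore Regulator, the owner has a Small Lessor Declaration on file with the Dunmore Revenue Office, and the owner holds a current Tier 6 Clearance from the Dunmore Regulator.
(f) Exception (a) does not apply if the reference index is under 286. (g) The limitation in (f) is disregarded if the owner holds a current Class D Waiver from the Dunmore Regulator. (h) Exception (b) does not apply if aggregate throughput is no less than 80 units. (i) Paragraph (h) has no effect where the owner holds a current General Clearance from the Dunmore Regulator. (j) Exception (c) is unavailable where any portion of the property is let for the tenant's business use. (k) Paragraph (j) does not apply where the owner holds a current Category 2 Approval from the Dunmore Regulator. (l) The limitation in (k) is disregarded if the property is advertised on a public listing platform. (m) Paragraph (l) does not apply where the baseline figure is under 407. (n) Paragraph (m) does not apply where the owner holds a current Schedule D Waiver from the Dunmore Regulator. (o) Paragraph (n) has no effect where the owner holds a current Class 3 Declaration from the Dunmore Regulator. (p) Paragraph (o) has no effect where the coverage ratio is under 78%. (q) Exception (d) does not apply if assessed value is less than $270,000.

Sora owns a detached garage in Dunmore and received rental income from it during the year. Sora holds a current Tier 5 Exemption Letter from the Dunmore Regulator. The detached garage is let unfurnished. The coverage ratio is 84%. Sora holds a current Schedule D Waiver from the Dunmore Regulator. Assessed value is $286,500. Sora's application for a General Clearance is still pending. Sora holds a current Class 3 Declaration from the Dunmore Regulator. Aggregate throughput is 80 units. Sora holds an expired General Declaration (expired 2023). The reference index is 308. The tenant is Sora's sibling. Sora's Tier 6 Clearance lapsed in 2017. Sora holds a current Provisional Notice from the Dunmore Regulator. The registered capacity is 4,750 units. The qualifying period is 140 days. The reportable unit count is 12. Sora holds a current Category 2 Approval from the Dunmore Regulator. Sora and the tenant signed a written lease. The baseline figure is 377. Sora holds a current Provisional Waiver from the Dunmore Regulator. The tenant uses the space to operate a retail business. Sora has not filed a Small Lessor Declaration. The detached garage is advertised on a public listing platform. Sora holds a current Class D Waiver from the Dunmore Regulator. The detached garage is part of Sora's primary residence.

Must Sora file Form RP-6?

No — exception (c) applies; Sora is not required to file Form RP-6.

Exception (a) requires that the property is let furnished; but the property is let unfurnished, so (a) is unavailable.
Exception (b) requires that the registered capacity is under 4,470 units; but the registered capacity is 4,750 units, not under 4,470 units, so (b) is unavailable.
Exception (c): a current Provisional Waiver is held; the tenant is an immediate family member — every condition holds. Applying paragraphs (j)–(p): (j) would limit (c) — the space is let for business use — but (k) sets (j) aside: (k) is engaged — a current Category 2 Approval is held. (l) would limit (k) — the property is publicly advertised — but (m) sets (l) aside: (m) operates against (l): the baseline figure is 377, under the 407 limit. (n) would limit (m) — a current Schedule D Waiver is held — but (o) sets (n) aside: (o) is engaged — a current Class 3 Declaration is held. (p) is inapplicable (the coverage ratio is 84%, not under 78%), so (o) stands. So (c) applies.
Exception (d) requires that no written lease is in place; but a written lease is in place, so (d) is unavailable.
Exception (e) requires that the owner holds a current General Declaration from the Dunmore Regulator; but there is no General Declaration in force, so (e) is unavailable.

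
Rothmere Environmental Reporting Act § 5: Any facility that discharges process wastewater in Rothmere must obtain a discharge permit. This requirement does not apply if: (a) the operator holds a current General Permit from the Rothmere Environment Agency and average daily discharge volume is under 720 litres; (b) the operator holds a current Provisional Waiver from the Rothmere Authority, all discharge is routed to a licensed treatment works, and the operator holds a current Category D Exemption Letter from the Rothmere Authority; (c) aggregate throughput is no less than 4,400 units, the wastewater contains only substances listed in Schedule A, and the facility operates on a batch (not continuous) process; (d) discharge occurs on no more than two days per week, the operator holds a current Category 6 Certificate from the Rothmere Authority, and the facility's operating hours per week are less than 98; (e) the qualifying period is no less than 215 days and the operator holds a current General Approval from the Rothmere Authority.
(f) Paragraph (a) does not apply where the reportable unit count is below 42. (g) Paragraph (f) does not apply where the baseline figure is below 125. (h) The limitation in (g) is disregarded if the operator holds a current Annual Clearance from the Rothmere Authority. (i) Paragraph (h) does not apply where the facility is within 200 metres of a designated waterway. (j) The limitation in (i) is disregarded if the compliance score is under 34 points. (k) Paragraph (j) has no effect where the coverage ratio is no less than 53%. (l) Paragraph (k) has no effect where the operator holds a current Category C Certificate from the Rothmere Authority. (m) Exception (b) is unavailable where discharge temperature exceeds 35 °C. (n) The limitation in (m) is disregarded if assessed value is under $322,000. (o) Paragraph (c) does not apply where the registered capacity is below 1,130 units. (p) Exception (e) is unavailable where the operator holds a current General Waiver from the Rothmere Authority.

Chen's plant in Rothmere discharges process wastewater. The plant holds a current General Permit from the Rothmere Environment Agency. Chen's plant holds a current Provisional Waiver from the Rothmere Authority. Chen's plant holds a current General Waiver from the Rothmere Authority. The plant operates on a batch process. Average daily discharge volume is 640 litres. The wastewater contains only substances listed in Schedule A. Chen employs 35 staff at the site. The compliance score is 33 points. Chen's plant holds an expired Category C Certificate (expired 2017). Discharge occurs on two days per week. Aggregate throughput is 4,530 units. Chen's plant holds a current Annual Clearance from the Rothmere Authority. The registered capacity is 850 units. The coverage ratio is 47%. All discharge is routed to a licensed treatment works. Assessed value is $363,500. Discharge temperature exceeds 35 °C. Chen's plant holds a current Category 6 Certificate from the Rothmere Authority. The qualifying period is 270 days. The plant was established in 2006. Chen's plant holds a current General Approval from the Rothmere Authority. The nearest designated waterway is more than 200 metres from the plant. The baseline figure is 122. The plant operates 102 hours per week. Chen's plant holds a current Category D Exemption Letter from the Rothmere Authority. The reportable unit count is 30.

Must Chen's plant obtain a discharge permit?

All of (a)'s requirements are met (a current General Permit is held; average daily discharge volume is 640 litres, under the 720 litres limit). However, paragraphs (f)–(l) must be considered: (f) operates against (a): the reportable unit count is 30, below the 42 limit. (g) operates (the baseline figure is 122, below the 125 limit), but is displaced by (h): (h) operates against (g): a current Annual Clearance is held. (i), which would lift (h), is not triggered — the plant is more than 200 m from any designated waterway. (a) is therefore removed.
Exception (b): a current Provisional Waiver is held; discharge is routed to a licensed treatment works; a current Category D Exemption Letter is held — every condition holds. However, paragraphs (m)–(n) must be considered: (m) is engaged — discharge temperature exceeds 35 °C. (n) does not operate here (assessed value is $363,500, not under $322,000), so (m) stands. (b) is therefore removed.
Exception (c)'s conditions are all satisfied: aggregate throughput is 4,530 units, meeting the 4,400 units threshold; the wastewater is Schedule-A-only; the facility operates on a batch process. But applying paragraph (o): (o) operates against (c): the registered capacity is 850 units, below the 1,130 units limit. Exception (c) does not apply.
Exception (d) requires that the facility's operating hours per week are less than 98; but the facility's operating hours per week are 102, not less than 98, so (d) is unavailable.
Exception (e): the qualifying period is 270 days, meeting the 215 days threshold; a current General Approval is held — every condition holds. Turning to paragraph (p): (p) is triggered — a current General Waiver is held. (e) is therefore removed.
No exception applies. The general rule governs.

Yes — Chen's plant must obtain a discharge permit.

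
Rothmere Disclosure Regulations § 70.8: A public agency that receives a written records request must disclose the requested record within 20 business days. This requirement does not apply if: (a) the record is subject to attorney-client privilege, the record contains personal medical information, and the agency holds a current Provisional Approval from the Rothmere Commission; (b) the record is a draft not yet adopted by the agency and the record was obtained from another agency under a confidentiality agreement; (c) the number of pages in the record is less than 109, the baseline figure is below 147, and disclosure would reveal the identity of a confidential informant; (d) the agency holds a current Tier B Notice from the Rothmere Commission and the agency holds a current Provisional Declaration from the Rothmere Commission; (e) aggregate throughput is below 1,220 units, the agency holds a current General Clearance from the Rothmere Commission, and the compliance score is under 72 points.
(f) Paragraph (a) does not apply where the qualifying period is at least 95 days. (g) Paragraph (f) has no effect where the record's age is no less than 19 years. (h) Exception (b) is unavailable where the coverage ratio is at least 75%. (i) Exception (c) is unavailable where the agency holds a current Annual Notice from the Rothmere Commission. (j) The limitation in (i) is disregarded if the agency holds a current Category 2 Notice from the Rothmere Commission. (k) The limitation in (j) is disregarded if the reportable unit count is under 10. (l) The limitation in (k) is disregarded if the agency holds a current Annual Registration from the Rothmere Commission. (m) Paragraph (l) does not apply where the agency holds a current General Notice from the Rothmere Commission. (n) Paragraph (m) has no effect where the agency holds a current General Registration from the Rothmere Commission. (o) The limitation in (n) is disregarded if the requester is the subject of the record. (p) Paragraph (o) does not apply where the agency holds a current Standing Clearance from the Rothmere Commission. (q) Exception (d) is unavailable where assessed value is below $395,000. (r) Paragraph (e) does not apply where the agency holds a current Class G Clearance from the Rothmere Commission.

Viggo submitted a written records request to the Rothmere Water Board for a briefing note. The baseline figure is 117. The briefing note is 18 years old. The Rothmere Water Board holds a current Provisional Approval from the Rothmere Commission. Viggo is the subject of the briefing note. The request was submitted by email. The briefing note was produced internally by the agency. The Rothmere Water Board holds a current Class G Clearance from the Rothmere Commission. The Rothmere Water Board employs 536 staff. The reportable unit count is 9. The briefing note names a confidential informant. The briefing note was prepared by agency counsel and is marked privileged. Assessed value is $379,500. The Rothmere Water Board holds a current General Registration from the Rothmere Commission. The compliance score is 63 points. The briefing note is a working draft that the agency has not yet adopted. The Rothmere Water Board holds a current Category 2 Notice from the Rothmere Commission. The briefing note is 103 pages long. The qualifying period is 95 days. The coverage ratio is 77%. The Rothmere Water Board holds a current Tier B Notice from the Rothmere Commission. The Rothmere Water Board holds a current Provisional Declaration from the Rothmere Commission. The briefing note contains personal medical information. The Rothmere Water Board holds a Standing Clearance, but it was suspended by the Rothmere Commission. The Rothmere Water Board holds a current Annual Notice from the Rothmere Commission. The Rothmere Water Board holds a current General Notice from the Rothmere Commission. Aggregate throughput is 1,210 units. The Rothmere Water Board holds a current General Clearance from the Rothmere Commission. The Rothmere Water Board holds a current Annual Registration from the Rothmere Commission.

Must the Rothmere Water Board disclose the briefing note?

Yes — the Rothmere Water Board must disclose the briefing note.

All of (a)'s requirements are met (the briefing note is privileged; the briefing note contains personal medical information; a current Provisional Approval is held). But applying paragraphs (f)–(g): (f) operates — the qualifying period is 95 days, meeting the 95 days threshold. (g), which would lift (f), is not triggered — the record's age is 18 years, short of 19 years. Exception (a) does not apply.
Exception (b) does not apply: the briefing note was produced internally.
Exception (c)'s conditions are all satisfied: the number of pages in the record is 103, less than the 109 limit; the baseline figure is 117, below the 147 limit; the briefing note names a confidential informant. Turning to paragraphs (i)–(p): (i) operates against (c): a current Annual Notice is held. (j) operates (a current Category 2 Notice is held), but is set aside by (k): (k) is engaged — the reportable unit count is 9, under the 10 limit. (l) would limit (k) — a current Annual Registration is held — but (m) sets (l) aside: (m) operates against (l): a current General Notice is held. (n) would limit (m) — a current General Registration is held — but (o) sets (n) aside: (o) operates against (n): Viggo is the subject of the briefing note. (p) is inapplicable (the Standing Clearance is not current), so (o) stands. (c) is therefore removed.
Exception (d): a current Tier B Notice is held; a current Provisional Declaration is held — every condition holds. But applying paragraph (q): (q) applies — assessed value is $379,500, below the $395,000 limit. (d) is therefore removed.
Exception (e) is satisfied on its face — aggregate throughput is 1,210 units, below the 1,220 units limit; a current General Clearance is held; the compliance score is 63 points, under the 72 points limit. But: (r) applies — a current Class G Clearance is held. So (e) is unavailable.
No exception applies. The general rule governs.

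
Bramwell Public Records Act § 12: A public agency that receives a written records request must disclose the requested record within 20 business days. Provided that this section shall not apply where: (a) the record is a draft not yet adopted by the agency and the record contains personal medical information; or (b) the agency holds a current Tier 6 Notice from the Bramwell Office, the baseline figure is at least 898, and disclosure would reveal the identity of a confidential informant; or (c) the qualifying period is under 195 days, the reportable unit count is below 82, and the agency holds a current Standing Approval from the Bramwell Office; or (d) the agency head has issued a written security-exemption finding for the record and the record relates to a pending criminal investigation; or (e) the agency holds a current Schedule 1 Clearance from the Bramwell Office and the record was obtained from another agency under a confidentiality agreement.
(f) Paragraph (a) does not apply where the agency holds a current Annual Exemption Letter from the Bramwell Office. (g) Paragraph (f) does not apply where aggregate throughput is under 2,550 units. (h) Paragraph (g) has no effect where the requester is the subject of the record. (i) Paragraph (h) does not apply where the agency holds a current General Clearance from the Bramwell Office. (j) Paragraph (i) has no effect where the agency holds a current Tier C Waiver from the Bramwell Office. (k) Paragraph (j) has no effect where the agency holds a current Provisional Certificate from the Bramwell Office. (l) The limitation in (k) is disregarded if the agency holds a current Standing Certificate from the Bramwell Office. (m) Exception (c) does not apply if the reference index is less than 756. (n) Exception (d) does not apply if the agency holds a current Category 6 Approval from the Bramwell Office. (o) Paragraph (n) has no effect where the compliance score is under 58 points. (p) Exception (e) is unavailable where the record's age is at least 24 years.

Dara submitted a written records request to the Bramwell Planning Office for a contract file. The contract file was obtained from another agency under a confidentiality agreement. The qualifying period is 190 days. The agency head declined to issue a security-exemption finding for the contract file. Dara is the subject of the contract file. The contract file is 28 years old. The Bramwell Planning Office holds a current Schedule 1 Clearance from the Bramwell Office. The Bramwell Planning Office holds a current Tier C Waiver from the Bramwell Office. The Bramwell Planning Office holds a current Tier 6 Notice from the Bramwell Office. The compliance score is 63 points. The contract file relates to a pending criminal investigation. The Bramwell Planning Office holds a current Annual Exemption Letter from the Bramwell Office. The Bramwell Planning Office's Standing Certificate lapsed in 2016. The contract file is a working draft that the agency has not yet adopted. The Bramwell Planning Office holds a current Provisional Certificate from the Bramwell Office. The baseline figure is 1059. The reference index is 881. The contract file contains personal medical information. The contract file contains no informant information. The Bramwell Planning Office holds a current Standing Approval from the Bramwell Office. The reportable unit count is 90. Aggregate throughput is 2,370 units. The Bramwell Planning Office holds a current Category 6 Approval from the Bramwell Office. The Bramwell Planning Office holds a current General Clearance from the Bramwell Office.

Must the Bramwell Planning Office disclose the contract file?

All of (a)'s requirements are met (the contract file is an unadopted draft; the contract file contains personal medical information). Considering the limiting provisions: (f) would limit (a) — a current Annual Exemption Letter is held — but (g) sets (f) aside: (g) operates against (f): aggregate throughput is 2,370 units, under the 2,550 units limit. (h) operates (Dara is the subject of the contract file), but is itself disapplied by (i): (i) operates against (h): a current General Clearance is held. (j) would limit (i) — a current Tier C Waiver is held — but (k) sets (j) aside: (k) operates against (j): a current Provisional Certificate is held. (l) is not engaged (the Standing Certificate is not current), so (k) stands. Exception (a) stands.
Exception (b) requires that disclosure would reveal the identity of a confidential informant; but the contract file contains no informant information, so (b) is unavailable.
Exception (c) does not apply: the reportable unit count is 90, not below 82.
Exception (d) requires that the agency head has issued a written security-exemption finding for the record; but the agency head declined to issue a security-exemption finding, so (d) is unavailable.
All of (e)'s requirements are met (a current Schedule 1 Clearance is held; the contract file was obtained under a confidentiality agreement). But applying paragraph (p): (p) operates against (e): the record's age is 28 years, meeting the 24 years threshold. (e) is therefore removed.

No — exception (a) applies; the Bramwell Planning Office is not required to disclose the contract file.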